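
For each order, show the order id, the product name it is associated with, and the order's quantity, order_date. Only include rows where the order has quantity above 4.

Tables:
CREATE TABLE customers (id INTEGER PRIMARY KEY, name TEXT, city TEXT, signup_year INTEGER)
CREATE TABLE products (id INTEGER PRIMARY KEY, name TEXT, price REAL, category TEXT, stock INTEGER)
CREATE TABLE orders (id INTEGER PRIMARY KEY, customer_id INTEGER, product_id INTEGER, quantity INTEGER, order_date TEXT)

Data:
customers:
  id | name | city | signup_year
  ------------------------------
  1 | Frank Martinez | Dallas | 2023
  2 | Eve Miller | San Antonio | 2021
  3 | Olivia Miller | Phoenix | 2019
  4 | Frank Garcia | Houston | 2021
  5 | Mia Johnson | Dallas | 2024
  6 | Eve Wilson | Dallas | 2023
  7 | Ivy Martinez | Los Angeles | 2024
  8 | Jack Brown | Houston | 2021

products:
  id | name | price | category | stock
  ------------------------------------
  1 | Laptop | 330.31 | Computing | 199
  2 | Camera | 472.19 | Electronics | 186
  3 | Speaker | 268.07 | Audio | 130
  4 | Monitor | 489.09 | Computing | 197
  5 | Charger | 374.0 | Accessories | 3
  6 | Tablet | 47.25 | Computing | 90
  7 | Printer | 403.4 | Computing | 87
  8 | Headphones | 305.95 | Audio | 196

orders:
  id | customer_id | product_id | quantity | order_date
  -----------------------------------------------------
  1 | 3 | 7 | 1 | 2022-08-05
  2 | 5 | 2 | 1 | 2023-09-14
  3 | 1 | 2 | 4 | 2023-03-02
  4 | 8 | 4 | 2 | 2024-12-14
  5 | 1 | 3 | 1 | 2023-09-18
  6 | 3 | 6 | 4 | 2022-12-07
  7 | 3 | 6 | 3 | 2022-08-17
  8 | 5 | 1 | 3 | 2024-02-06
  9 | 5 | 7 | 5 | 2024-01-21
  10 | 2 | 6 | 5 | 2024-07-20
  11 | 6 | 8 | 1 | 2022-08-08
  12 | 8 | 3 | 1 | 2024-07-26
SELECT c.id, p.name AS product, c.quantity, c.order_date FROM orders c JOIN products p ON c.product_id = p.id WHERE c.quantity > 4

Execution result:
id | product | quantity | order_date
9 | Printer | 5 | 2024-01-21
10 | Tablet | 5 | 2024-07-20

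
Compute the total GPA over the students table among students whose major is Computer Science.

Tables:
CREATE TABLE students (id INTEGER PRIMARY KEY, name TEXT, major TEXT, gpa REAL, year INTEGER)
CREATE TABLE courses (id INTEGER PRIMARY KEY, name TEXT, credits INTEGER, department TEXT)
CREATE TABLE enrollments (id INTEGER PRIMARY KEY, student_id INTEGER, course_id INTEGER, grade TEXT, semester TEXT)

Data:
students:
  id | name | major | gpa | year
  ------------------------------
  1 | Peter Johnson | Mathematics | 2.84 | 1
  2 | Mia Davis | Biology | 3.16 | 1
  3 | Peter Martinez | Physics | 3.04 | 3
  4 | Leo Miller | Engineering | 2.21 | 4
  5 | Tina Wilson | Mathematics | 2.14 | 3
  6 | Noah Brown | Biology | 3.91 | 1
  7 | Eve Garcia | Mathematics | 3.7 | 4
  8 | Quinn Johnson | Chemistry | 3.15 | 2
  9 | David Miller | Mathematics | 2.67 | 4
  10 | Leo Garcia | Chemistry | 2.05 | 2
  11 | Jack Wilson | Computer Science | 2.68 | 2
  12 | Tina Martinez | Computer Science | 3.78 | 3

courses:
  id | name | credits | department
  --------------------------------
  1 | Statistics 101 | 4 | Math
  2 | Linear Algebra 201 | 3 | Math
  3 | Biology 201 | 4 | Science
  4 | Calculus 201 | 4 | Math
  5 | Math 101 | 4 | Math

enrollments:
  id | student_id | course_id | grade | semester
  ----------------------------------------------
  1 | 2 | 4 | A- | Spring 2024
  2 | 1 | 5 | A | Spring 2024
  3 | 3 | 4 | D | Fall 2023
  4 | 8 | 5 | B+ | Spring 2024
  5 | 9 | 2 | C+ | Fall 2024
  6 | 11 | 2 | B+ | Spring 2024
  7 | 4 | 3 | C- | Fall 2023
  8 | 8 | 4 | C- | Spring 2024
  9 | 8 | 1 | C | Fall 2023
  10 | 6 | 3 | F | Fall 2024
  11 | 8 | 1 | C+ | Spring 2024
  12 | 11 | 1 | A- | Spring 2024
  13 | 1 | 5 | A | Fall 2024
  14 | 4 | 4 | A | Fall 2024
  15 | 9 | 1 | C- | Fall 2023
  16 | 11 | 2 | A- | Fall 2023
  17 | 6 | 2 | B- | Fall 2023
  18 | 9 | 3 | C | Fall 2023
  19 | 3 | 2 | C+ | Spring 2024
SELECT SUM(gpa) FROM students WHERE major = 'Computer Science'

Execution result:
6.46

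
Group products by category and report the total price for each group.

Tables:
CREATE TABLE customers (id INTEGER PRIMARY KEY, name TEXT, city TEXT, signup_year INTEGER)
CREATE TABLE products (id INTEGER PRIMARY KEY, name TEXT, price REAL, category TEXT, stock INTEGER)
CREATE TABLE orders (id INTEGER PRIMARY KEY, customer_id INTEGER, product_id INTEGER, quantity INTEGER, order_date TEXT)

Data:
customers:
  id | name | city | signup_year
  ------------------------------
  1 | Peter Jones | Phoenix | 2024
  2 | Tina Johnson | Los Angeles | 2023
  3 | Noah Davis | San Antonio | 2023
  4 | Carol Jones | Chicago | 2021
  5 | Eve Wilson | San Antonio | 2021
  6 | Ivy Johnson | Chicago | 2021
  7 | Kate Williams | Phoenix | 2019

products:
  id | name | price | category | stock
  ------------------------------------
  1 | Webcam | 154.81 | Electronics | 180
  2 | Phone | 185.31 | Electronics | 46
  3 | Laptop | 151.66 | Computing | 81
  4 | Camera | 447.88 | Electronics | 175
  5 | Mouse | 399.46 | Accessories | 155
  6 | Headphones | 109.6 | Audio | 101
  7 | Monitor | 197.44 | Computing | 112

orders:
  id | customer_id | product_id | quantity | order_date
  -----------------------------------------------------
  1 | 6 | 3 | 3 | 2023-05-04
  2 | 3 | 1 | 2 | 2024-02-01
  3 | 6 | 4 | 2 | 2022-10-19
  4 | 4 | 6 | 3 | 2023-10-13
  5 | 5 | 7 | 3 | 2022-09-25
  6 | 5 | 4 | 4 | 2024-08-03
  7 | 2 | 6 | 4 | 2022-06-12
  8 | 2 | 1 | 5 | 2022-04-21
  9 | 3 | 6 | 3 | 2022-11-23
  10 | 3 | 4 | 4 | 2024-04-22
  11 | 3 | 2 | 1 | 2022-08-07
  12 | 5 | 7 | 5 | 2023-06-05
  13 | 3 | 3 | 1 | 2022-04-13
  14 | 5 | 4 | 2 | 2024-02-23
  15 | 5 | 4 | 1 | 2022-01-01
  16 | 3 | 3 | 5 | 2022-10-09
SELECT category, SUM(price) AS sum_price FROM products GROUP BY category

Execution result:
category | sum_price
Accessories | 399.46
Audio | 109.60
Computing | 349.10
Electronics | 788.00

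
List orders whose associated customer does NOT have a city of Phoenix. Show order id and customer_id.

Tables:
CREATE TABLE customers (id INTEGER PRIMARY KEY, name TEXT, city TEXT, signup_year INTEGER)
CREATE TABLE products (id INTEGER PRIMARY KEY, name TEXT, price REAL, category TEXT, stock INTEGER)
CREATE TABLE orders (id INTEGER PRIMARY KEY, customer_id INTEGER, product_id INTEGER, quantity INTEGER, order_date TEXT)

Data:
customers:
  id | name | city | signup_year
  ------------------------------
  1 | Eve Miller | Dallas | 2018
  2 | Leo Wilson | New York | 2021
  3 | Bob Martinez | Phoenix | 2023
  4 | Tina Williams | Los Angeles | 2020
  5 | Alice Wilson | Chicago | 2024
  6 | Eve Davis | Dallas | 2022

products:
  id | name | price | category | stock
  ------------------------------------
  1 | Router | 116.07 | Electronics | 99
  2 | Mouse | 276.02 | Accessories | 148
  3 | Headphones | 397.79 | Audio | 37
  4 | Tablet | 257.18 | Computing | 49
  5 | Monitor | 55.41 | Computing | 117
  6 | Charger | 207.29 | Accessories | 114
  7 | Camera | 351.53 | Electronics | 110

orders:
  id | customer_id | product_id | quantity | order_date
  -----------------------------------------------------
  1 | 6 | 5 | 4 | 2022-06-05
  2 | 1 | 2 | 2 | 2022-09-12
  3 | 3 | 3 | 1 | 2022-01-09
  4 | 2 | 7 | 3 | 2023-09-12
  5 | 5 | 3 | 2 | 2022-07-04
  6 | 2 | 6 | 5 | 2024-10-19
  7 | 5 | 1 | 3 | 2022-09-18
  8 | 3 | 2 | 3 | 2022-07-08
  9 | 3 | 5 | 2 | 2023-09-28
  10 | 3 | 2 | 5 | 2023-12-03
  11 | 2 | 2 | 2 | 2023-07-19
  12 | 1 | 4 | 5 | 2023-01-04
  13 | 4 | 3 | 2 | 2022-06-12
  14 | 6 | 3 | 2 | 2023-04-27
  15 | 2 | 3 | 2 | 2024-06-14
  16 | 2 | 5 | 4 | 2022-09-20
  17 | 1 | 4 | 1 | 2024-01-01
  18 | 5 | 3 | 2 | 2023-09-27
SELECT id, customer_id FROM orders WHERE customer_id NOT IN (SELECT id FROM customers WHERE city = 'Phoenix')

Execution result:
id | customer_id
1 | 6
2 | 1
4 | 2
5 | 5
6 | 2
7 | 5
11 | 2
12 | 1
13 | 4
14 | 6
15 | 2
16 | 2
17 | 1
18 | 5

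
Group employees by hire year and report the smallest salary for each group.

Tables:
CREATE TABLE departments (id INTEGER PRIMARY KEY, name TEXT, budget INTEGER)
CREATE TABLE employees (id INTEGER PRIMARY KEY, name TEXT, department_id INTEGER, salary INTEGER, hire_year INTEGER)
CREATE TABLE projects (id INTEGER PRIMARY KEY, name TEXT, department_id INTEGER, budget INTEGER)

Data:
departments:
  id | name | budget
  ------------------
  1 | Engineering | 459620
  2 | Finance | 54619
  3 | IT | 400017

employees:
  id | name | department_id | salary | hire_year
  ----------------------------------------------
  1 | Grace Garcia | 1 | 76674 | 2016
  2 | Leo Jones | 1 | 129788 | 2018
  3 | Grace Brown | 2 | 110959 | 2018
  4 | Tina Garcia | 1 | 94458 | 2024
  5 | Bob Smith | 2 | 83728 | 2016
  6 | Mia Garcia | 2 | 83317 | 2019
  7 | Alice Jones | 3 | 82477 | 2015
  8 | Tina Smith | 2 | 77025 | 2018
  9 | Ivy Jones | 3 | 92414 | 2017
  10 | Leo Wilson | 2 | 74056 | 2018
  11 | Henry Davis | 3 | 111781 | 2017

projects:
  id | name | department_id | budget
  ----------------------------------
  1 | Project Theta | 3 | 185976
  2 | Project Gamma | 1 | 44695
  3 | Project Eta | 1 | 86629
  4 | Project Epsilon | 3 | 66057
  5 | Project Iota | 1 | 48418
SELECT hire_year, MIN(salary) AS min_salary FROM employees GROUP BY hire_year

Execution result:
hire_year | min_salary
2015 | 82477
2016 | 76674
2017 | 92414
2018 | 74056
2019 | 83317
2024 | 94458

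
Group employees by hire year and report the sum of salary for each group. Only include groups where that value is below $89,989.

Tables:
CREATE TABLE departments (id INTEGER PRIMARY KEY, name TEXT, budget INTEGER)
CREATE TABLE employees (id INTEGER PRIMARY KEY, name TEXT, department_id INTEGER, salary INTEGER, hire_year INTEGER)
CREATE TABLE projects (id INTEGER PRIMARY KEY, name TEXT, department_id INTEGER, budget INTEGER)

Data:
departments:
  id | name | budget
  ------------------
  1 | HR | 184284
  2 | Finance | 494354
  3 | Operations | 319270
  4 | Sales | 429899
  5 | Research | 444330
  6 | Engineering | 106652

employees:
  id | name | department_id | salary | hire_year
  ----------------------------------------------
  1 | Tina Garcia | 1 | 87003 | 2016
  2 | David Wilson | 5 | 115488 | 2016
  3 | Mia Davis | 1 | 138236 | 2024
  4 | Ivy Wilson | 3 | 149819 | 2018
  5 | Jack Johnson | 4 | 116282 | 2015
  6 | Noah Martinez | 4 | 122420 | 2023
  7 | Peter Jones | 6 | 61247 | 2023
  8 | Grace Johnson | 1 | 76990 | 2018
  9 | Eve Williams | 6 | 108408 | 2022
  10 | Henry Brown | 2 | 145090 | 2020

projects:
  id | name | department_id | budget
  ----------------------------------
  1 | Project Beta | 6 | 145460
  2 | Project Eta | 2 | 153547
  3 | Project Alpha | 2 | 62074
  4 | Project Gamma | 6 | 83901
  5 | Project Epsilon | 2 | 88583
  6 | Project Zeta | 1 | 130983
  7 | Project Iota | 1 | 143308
SELECT hire_year, SUM(salary) AS sum_salary FROM employees GROUP BY hire_year HAVING SUM(salary) < 89989

Execution result:
(no rows)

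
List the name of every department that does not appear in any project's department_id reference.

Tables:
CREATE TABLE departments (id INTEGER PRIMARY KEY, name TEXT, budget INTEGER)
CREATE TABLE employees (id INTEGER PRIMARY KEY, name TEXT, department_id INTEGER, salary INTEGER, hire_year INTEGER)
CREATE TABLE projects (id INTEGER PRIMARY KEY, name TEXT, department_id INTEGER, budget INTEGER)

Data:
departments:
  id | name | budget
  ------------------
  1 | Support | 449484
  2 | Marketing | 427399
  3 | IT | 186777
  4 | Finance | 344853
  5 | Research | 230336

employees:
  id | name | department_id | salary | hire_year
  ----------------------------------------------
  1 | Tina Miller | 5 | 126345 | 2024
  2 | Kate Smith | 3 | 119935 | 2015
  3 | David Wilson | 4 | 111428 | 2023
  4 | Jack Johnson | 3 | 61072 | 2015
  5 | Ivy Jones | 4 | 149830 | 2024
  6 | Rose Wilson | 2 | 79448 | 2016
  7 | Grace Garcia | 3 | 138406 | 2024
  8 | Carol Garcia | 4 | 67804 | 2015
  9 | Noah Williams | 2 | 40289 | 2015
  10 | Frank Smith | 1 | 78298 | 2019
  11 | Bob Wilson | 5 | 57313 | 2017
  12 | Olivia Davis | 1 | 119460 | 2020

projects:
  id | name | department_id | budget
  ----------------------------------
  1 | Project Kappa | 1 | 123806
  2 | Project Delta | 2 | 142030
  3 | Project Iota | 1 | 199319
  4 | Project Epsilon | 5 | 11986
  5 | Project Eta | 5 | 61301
SELECT p.name FROM departments p LEFT JOIN projects c ON c.department_id = p.id WHERE c.id IS NULL

Execution result:
name
IT
Finance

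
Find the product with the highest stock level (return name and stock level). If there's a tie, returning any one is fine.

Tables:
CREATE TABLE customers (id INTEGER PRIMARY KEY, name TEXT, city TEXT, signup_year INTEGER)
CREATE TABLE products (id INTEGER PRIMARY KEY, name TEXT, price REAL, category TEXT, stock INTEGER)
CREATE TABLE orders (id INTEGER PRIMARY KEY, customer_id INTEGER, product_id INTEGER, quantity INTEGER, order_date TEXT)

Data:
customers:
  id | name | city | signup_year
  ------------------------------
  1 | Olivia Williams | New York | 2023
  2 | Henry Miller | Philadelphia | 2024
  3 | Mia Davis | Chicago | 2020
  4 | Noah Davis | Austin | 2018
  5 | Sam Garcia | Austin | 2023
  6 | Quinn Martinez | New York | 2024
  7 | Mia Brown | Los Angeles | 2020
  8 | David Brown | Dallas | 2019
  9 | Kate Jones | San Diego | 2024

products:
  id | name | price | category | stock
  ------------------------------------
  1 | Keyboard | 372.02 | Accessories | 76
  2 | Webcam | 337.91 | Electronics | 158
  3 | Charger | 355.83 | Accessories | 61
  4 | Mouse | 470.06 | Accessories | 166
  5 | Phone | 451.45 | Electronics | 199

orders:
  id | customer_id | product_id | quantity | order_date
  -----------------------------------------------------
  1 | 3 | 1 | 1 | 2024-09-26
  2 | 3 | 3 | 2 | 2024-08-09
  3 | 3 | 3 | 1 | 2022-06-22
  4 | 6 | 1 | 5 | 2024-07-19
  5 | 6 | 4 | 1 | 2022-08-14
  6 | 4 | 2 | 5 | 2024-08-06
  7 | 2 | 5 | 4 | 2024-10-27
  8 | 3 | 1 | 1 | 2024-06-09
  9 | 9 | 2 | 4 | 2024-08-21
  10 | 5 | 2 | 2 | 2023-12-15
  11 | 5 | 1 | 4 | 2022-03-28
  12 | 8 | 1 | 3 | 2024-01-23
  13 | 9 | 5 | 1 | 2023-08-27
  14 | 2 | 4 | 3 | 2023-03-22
SELECT name, stock FROM products ORDER BY stock DESC LIMIT 1

Execution result:
name | stock
Phone | 199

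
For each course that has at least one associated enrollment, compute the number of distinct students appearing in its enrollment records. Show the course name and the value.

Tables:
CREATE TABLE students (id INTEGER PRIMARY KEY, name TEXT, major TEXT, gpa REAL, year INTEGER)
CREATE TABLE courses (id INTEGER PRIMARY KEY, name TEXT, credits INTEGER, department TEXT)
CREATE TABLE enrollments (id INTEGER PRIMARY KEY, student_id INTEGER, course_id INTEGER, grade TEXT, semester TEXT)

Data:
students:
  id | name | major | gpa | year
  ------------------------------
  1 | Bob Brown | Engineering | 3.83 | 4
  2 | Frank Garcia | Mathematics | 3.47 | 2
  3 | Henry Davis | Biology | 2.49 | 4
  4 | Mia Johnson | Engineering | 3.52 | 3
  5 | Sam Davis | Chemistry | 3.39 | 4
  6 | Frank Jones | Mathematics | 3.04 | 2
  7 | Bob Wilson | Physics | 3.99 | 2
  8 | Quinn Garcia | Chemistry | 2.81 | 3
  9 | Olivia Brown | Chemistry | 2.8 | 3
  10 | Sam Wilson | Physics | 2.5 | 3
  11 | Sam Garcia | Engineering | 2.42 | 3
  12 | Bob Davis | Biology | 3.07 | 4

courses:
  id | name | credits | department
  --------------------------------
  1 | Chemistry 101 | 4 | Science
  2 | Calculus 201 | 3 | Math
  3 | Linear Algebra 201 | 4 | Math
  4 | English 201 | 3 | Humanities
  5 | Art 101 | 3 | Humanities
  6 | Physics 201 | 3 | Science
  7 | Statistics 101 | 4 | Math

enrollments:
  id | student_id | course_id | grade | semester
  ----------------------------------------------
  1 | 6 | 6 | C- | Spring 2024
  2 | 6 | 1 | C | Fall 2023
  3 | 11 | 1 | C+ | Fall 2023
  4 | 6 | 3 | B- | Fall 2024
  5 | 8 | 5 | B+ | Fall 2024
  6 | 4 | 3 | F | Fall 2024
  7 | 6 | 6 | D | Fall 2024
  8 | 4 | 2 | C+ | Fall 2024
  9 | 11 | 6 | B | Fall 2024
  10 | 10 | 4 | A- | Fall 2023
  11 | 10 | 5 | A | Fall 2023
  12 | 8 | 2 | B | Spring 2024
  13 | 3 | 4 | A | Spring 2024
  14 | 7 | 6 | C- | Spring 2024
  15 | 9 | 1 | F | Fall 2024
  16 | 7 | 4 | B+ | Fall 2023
SELECT p.name, COUNT(DISTINCT c.student_id) AS distinct_student_count FROM enrollments c JOIN courses p ON c.course_id = p.id GROUP BY p.id, p.name

Execution result:
name | distinct_student_count
Chemistry 101 | 3
Calculus 201 | 2
Linear Algebra 201 | 2
English 201 | 3
Art 101 | 2
Physics 201 | 3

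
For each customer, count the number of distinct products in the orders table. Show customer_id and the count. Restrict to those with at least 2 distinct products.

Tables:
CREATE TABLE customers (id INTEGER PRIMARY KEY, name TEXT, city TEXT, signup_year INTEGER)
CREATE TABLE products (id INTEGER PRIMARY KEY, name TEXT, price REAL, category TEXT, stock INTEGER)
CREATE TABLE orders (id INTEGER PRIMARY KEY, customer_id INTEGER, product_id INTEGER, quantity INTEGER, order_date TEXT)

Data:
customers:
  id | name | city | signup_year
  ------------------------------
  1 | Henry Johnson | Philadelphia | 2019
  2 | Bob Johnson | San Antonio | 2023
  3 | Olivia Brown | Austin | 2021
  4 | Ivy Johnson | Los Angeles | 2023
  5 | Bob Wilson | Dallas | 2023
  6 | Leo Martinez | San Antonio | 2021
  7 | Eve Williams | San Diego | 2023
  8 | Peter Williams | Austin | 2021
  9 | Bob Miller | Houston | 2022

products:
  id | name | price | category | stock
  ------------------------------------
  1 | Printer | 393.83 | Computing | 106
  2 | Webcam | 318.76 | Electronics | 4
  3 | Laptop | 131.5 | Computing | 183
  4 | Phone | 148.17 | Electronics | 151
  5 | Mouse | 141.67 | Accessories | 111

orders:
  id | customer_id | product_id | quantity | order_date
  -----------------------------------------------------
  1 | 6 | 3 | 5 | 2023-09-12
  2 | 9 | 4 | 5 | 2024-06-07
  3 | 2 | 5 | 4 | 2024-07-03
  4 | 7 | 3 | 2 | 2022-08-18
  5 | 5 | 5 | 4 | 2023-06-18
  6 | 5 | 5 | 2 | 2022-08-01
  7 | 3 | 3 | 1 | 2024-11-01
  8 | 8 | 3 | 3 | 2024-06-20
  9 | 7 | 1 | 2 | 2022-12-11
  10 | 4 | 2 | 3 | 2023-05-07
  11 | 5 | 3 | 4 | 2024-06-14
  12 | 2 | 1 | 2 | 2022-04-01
SELECT customer_id, COUNT(DISTINCT product_id) AS distinct_product_count FROM orders GROUP BY customer_id HAVING COUNT(DISTINCT product_id) >= 2

Execution result:
customer_id | distinct_product_count
2 | 2
5 | 2
7 | 2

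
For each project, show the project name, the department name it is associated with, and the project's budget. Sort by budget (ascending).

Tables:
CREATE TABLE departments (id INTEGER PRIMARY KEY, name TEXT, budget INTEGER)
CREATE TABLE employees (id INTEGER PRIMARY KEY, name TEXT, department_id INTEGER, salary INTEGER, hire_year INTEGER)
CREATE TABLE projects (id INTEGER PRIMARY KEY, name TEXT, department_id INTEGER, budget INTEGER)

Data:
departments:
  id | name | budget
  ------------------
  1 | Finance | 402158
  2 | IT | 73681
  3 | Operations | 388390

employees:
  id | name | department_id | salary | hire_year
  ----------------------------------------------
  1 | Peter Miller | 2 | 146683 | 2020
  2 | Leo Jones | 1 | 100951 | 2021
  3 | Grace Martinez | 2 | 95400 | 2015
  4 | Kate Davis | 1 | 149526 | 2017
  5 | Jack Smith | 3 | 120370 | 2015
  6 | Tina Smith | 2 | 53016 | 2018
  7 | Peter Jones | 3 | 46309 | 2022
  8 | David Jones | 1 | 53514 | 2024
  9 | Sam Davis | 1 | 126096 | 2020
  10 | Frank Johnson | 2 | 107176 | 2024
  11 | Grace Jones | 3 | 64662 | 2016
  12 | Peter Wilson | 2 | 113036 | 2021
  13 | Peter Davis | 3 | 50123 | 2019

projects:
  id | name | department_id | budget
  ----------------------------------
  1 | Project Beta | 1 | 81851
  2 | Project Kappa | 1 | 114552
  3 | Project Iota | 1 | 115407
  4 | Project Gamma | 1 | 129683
SELECT c.name, p.name AS department, c.budget FROM projects c JOIN departments p ON c.department_id = p.id ORDER BY c.budget ASC

Execution result:
name | department | budget
Project Beta | Finance | 81851
Project Kappa | Finance | 114552
Project Iota | Finance | 115407
Project Gamma | Finance | 129683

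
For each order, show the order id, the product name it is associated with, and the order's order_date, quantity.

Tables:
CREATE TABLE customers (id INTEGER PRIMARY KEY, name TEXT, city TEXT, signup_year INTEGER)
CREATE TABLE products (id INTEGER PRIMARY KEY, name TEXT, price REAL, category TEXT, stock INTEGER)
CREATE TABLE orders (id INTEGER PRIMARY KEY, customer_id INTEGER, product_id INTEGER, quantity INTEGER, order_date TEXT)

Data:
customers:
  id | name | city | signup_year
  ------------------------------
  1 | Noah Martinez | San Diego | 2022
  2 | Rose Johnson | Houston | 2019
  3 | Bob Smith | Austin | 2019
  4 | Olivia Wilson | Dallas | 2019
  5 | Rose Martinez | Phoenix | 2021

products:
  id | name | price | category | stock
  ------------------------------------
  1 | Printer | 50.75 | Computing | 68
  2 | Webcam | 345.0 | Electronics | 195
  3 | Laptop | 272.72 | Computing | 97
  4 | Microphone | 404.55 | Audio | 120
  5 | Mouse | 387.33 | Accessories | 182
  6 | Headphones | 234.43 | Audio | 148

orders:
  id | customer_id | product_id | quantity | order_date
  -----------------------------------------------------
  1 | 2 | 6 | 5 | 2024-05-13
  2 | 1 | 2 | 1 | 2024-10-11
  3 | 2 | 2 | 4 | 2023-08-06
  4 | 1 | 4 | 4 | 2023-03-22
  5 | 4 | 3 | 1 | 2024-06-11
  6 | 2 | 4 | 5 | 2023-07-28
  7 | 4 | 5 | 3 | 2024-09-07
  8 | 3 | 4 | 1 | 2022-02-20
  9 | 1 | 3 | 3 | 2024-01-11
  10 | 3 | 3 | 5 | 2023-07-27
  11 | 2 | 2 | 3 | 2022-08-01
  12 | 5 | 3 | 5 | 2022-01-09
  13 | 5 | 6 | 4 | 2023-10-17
SELECT c.id, p.name AS product, c.order_date, c.quantity FROM orders c JOIN products p ON c.product_id = p.id

Execution result:
id | product | order_date | quantity
1 | Headphones | 2024-05-13 | 5
2 | Webcam | 2024-10-11 | 1
3 | Webcam | 2023-08-06 | 4
4 | Microphone | 2023-03-22 | 4
5 | Laptop | 2024-06-11 | 1
6 | Microphone | 2023-07-28 | 5
7 | Mouse | 2024-09-07 | 3
8 | Microphone | 2022-02-20 | 1
9 | Laptop | 2024-01-11 | 3
10 | Laptop | 2023-07-27 | 5
11 | Webcam | 2022-08-01 | 3
12 | Laptop | 2022-01-09 | 5
13 | Headphones | 2023-10-17 | 4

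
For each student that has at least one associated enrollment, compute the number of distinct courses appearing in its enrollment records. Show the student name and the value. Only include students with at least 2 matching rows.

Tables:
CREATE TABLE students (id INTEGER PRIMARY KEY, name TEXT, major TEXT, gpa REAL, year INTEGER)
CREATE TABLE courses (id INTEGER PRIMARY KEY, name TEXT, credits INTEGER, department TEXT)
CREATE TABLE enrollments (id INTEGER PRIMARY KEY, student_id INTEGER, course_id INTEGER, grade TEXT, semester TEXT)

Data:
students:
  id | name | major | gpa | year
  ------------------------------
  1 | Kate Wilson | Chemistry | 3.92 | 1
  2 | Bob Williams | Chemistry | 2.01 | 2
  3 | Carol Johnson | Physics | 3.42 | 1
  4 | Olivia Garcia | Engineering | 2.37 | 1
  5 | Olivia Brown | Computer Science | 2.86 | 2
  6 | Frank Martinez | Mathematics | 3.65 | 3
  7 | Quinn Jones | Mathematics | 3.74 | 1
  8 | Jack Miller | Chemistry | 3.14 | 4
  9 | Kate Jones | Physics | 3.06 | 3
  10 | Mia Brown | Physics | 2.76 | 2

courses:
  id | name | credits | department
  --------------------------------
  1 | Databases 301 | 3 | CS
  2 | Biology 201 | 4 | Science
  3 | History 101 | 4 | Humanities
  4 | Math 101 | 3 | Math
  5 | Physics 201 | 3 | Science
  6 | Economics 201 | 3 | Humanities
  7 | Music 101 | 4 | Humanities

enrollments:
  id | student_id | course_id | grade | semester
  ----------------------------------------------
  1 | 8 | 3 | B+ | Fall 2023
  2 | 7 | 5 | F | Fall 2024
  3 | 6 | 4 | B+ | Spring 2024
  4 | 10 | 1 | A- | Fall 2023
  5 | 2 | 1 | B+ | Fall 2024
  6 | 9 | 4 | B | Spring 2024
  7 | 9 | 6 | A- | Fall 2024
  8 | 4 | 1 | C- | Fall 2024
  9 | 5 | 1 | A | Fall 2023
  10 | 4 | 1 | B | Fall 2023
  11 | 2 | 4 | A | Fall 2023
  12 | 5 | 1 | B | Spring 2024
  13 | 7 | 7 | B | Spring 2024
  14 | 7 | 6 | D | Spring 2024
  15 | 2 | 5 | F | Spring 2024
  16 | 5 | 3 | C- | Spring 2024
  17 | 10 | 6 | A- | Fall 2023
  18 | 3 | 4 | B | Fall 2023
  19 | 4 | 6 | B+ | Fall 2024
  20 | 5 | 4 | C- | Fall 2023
SELECT p.name, COUNT(DISTINCT c.course_id) AS distinct_course_count FROM enrollments c JOIN students p ON c.student_id = p.id GROUP BY p.id, p.name HAVING COUNT(*) >= 2

Execution result:
name | distinct_course_count
Bob Williams | 3
Olivia Garcia | 2
Olivia Brown | 3
Quinn Jones | 3
Kate Jones | 2
Mia Brown | 2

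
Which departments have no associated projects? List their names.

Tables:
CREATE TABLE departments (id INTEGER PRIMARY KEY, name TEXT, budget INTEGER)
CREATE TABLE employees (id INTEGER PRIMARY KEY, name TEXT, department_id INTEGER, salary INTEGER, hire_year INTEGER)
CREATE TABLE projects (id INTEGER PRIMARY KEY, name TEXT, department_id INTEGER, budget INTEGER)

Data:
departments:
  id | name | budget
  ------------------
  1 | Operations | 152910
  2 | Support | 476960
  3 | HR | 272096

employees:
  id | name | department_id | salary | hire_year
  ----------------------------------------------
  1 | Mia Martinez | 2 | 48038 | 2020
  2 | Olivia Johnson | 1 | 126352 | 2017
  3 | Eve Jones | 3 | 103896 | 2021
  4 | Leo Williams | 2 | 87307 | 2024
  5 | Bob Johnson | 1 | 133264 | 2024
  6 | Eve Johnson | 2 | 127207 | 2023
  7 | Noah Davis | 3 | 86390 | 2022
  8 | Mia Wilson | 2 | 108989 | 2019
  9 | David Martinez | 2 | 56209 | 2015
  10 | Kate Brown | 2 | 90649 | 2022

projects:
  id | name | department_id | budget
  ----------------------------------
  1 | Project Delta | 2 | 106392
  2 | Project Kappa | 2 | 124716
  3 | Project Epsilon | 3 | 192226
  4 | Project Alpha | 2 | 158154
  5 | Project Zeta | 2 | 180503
SELECT p.name FROM departments p LEFT JOIN projects c ON c.department_id = p.id WHERE c.id IS NULL

Execution result:
Operations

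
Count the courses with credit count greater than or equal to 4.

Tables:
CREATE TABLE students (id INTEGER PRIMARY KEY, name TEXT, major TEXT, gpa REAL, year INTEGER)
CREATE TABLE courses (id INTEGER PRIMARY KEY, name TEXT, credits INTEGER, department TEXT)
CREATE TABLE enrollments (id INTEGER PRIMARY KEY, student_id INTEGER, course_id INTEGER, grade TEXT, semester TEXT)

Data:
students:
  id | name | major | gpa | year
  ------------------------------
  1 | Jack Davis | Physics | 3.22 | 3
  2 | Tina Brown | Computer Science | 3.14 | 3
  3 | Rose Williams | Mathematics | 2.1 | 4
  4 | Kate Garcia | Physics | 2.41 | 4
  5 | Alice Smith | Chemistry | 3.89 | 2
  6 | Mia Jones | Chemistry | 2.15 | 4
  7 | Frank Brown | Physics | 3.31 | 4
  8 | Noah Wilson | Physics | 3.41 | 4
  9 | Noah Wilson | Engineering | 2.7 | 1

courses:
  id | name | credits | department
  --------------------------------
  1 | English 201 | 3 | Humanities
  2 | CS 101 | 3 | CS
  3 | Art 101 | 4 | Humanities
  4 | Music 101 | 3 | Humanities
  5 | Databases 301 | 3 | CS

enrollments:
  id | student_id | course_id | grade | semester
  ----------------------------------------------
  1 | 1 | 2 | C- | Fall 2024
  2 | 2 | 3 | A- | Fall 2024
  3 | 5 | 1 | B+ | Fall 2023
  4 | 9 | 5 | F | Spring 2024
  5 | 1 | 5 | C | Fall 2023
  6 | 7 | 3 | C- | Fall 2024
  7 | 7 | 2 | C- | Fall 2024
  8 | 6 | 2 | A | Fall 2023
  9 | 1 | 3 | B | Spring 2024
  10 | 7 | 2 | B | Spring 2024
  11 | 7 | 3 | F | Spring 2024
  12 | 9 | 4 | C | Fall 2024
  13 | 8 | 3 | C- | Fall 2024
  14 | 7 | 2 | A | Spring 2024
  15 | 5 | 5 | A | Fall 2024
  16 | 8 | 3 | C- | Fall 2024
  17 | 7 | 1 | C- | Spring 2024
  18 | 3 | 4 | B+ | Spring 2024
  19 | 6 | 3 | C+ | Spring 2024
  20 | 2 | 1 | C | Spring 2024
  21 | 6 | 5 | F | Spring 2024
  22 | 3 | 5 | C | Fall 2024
SELECT COUNT(*) FROM courses WHERE credits >= 4

Execution result:
1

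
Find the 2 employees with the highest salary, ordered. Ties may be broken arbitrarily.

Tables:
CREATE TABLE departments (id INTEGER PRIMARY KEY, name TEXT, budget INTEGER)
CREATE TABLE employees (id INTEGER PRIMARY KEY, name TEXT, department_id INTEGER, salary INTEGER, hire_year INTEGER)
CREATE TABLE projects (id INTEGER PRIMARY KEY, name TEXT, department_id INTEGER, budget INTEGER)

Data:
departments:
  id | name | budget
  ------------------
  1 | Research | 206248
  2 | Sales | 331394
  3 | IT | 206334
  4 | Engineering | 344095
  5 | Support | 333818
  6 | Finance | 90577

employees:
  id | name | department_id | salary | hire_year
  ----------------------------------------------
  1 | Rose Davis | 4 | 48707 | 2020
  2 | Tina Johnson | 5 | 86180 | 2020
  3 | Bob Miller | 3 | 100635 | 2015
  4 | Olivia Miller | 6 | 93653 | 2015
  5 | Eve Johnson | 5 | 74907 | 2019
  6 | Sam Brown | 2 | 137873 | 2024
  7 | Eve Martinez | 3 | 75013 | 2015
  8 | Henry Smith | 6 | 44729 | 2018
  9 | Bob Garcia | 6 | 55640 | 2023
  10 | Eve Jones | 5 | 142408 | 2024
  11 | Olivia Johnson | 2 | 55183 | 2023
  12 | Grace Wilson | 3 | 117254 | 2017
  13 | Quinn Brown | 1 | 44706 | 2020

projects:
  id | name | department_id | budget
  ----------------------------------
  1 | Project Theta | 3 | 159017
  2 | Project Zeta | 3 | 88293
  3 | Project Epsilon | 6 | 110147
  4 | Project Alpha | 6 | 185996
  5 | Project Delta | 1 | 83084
SELECT name, salary FROM employees ORDER BY salary DESC LIMIT 2

Execution result:
name | salary
Eve Jones | 142408
Sam Brown | 137873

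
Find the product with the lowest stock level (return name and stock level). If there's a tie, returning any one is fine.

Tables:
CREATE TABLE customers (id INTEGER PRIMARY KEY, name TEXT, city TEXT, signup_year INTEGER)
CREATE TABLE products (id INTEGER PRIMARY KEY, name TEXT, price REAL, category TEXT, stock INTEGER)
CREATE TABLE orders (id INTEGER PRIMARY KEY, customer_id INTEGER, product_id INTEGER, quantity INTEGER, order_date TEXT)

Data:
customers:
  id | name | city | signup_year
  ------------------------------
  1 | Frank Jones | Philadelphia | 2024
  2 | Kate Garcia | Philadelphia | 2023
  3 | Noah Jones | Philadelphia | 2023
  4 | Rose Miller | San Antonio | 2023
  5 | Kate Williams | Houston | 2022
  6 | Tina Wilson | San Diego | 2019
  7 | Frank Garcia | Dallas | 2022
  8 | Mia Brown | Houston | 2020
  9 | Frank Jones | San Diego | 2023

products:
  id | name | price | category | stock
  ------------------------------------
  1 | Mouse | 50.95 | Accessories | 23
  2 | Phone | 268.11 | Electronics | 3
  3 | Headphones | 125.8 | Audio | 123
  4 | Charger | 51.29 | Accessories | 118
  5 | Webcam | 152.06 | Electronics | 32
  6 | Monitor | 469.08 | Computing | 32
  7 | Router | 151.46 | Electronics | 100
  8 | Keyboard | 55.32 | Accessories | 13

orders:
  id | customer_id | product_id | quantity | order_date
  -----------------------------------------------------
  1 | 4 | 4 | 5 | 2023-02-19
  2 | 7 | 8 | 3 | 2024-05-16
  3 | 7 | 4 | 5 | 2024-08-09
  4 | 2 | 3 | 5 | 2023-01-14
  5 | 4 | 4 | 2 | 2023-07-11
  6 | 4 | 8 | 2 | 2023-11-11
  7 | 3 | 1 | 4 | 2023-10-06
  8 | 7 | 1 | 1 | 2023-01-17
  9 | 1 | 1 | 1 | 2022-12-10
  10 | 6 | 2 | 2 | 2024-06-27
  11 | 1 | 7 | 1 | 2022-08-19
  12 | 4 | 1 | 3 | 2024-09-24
SELECT name, stock FROM products ORDER BY stock ASC LIMIT 1

Execution result:
name | stock
Phone | 3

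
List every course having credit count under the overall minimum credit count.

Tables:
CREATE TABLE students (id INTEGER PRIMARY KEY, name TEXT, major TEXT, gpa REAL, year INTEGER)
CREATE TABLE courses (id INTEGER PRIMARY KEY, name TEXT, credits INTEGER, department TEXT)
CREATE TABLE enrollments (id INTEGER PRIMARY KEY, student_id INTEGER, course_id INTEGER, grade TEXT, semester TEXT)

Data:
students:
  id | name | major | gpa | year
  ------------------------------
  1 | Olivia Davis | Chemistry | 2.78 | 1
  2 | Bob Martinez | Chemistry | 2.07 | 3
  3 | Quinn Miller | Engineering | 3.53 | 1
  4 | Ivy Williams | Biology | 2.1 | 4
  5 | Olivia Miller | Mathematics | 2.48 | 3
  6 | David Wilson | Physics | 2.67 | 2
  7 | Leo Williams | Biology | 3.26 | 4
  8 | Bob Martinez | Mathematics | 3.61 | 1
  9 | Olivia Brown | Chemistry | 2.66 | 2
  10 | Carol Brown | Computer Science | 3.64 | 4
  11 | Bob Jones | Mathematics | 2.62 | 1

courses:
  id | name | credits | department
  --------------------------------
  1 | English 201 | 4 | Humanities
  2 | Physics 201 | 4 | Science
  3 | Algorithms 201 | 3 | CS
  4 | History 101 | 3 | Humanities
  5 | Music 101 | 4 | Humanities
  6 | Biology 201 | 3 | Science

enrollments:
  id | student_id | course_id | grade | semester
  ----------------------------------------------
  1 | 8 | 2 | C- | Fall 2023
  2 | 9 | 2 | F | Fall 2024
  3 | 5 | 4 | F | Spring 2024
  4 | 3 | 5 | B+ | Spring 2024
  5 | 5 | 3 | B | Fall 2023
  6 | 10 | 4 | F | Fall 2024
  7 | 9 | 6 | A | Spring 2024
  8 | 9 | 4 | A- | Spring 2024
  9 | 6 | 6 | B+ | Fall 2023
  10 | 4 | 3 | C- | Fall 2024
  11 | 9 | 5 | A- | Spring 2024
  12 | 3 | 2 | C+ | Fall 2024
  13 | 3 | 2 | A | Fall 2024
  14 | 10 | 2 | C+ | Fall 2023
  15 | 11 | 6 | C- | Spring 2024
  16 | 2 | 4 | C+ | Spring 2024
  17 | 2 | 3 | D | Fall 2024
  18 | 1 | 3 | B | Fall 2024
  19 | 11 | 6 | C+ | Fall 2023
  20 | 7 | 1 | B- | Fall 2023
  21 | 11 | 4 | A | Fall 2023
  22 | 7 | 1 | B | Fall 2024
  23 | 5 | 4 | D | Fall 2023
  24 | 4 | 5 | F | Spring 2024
SELECT name, credits FROM courses WHERE credits < (SELECT MIN(credits) FROM courses)

Execution result:
(no rows)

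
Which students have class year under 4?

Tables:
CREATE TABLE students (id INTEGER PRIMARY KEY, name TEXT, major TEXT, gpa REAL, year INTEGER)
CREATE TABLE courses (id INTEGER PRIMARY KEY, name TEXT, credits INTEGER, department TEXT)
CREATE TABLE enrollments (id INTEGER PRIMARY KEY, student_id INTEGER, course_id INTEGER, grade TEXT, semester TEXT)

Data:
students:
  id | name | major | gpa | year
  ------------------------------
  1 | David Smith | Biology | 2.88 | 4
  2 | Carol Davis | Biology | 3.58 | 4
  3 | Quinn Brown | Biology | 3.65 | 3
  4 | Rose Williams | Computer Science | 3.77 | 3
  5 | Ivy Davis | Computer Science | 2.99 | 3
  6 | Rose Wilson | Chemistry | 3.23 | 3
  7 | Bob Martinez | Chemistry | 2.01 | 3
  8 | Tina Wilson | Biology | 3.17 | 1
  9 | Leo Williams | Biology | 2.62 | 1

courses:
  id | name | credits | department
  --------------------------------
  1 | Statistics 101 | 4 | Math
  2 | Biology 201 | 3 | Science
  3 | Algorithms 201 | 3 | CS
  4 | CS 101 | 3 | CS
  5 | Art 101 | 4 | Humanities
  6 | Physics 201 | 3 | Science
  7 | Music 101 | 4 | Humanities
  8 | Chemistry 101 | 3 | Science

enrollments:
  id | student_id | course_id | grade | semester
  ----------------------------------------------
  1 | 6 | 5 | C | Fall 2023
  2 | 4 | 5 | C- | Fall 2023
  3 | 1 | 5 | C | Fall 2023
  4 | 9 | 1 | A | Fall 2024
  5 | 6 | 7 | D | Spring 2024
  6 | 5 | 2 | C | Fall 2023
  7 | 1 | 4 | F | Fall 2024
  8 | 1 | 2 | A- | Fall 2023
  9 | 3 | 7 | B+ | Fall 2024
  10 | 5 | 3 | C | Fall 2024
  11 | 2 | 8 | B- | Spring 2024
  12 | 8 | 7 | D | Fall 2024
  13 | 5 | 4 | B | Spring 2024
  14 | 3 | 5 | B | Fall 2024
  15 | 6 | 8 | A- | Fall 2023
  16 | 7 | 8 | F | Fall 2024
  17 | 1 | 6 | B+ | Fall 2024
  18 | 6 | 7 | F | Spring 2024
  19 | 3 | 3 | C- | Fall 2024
SELECT name, year FROM students WHERE year < 4

Execution result:
name | year
Quinn Brown | 3
Rose Williams | 3
Ivy Davis | 3
Rose Wilson | 3
Bob Martinez | 3
Tina Wilson | 1
Leo Williams | 1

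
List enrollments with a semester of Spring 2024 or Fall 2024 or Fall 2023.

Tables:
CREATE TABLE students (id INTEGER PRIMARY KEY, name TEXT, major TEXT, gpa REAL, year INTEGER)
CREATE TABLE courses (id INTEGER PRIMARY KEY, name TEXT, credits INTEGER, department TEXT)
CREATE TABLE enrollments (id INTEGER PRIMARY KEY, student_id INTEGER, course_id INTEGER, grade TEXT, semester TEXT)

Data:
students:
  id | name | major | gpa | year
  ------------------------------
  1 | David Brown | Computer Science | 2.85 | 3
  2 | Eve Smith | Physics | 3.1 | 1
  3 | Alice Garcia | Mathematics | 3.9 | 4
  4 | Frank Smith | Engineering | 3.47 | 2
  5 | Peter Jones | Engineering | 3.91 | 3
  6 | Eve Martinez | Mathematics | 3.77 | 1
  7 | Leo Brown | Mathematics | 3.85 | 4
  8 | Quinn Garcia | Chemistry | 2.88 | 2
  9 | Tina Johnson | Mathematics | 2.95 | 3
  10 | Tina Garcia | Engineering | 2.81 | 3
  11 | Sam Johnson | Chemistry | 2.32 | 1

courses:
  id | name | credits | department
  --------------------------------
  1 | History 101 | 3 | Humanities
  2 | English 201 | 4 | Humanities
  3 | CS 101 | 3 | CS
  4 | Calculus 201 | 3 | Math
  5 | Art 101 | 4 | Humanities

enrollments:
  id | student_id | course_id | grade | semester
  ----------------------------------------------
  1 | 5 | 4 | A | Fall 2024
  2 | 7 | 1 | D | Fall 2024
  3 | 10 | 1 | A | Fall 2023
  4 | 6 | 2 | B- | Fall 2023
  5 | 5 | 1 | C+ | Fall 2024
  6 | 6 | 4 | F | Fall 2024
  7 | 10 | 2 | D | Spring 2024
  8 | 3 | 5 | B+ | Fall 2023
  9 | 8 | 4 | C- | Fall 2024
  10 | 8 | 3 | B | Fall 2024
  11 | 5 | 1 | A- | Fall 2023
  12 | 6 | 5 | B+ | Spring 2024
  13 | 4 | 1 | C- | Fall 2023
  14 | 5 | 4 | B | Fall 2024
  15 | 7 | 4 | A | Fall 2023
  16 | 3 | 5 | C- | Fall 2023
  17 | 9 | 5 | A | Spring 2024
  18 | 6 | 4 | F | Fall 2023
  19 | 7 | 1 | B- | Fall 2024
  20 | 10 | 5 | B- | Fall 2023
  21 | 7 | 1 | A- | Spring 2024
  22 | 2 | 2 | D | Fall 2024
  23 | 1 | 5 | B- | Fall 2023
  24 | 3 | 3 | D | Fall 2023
SELECT id, semester FROM enrollments WHERE semester IN ('Spring 2024', 'Fall 2024', 'Fall 2023')

Execution result:
id | semester
1 | Fall 2024
2 | Fall 2024
3 | Fall 2023
4 | Fall 2023
5 | Fall 2024
6 | Fall 2024
7 | Spring 2024
8 | Fall 2023
9 | Fall 2024
10 | Fall 2024
11 | Fall 2023
12 | Spring 2024
13 | Fall 2023
14 | Fall 2024
15 | Fall 2023
16 | Fall 2023
17 | Spring 2024
18 | Fall 2023
19 | Fall 2024
20 | Fall 2023
21 | Spring 2024
22 | Fall 2024
23 | Fall 2023
24 | Fall 2023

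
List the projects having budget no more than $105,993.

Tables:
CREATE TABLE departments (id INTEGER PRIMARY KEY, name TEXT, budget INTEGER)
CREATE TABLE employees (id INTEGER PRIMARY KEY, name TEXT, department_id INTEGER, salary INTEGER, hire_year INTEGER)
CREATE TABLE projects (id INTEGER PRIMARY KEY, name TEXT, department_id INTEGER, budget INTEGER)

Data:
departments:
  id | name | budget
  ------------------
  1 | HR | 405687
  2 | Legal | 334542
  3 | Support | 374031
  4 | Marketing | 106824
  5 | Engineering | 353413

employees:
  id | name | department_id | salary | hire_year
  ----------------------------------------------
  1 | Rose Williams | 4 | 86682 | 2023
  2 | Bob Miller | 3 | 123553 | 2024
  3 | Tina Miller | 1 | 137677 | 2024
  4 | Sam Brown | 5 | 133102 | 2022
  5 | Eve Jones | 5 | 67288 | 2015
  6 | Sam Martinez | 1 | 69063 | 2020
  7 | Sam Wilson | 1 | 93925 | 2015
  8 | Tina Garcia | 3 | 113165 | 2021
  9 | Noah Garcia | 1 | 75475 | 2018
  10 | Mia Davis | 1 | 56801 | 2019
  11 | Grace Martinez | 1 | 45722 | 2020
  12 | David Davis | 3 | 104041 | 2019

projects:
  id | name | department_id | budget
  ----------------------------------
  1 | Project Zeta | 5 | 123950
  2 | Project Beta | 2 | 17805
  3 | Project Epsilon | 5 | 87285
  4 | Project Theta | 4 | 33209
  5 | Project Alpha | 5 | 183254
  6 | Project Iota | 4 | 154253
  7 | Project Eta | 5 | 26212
SELECT name, budget FROM projects WHERE budget <= 105993

Execution result:
name | budget
Project Beta | 17805
Project Epsilon | 87285
Project Theta | 33209
Project Eta | 26212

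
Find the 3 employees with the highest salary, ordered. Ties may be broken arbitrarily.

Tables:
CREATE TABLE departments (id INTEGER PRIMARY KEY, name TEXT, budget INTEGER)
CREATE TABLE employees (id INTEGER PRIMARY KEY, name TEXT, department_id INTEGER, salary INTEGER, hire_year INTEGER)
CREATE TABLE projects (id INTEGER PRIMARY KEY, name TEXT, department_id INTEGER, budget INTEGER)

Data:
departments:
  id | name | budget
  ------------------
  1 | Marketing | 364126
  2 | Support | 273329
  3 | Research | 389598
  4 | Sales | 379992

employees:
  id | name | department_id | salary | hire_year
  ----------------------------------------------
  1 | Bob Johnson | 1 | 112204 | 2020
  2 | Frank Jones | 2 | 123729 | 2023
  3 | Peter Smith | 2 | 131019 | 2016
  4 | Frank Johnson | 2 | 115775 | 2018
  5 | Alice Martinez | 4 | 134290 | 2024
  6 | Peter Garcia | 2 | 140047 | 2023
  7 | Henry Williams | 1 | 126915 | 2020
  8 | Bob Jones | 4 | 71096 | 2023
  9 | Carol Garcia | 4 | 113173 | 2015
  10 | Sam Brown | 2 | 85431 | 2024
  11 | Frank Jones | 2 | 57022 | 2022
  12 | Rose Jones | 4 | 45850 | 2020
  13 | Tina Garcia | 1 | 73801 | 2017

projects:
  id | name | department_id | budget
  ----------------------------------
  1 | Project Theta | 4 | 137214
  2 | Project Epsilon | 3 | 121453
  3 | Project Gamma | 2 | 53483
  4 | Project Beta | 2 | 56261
SELECT name, salary FROM employees ORDER BY salary DESC LIMIT 3

Execution result:
name | salary
Peter Garcia | 140047
Alice Martinez | 134290
Peter Smith | 131019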